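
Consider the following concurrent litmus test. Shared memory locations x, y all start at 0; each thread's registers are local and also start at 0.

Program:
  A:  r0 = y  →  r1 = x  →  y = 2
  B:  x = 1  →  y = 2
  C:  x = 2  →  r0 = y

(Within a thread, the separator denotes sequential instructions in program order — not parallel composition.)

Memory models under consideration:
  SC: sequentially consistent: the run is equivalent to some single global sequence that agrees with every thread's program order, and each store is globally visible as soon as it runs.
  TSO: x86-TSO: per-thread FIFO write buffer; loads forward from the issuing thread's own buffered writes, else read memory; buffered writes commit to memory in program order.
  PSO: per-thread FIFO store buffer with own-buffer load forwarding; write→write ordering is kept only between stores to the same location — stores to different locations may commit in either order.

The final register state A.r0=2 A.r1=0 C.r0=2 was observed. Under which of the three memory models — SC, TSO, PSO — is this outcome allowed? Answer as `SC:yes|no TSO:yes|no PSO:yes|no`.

outcome vector order: (A.r0,A.r1,C.r0)
under SC → 000 002 010 012 020 022 210 212 220 222
under TSO → 000 002 010 012 020 022 210 212 220 222
under PSO → 000 002 010 012 020 022 200 202 210 212 220 222
target 202 ∈ {PSO}

SC:no TSO:no PSO:yes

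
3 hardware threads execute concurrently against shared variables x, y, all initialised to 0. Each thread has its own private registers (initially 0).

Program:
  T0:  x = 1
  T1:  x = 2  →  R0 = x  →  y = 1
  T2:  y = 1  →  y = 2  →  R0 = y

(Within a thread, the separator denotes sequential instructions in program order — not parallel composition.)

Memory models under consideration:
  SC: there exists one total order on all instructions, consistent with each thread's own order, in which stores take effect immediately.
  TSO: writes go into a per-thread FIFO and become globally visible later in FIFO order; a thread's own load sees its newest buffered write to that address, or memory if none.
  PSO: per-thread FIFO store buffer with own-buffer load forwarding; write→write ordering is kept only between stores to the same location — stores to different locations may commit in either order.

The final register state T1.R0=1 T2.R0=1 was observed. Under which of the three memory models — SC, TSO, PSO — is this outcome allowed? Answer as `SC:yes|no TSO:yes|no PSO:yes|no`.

outcome vector order: (T1.R0,T2.R0)
SC: 4 outcomes — {1/1, 1/2, 2/1, 2/2}
TSO: 4 outcomes — {1/1, 1/2, 2/1, 2/2}
PSO: 4 outcomes — {1/1, 1/2, 2/1, 2/2}
target 1/1 ∈ {SC,TSO,PSO}

SC:yes TSO:yes PSO:yes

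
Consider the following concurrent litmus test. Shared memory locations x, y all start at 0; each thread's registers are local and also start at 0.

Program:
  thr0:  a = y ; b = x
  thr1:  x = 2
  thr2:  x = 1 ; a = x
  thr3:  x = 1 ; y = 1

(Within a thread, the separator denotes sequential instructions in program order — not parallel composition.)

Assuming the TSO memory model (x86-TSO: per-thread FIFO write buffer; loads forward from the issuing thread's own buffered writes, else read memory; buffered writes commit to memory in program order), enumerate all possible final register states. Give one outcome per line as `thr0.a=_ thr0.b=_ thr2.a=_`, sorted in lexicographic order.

outcome vector order: (thr0.a,thr0.b,thr2.a)
|TSO outcomes| = 10

thr0.a=0 thr0.b=0 thr2.a=1
thr0.a=0 thr0.b=0 thr2.a=2
thr0.a=0 thr0.b=1 thr2.a=1
thr0.a=0 thr0.b=1 thr2.a=2
thr0.a=0 thr0.b=2 thr2.a=1
thr0.a=0 thr0.b=2 thr2.a=2
thr0.a=1 thr0.b=1 thr2.a=1
thr0.a=1 thr0.b=1 thr2.a=2
thr0.a=1 thr0.b=2 thr2.a=1
thr0.a=1 thr0.b=2 thr2.a=2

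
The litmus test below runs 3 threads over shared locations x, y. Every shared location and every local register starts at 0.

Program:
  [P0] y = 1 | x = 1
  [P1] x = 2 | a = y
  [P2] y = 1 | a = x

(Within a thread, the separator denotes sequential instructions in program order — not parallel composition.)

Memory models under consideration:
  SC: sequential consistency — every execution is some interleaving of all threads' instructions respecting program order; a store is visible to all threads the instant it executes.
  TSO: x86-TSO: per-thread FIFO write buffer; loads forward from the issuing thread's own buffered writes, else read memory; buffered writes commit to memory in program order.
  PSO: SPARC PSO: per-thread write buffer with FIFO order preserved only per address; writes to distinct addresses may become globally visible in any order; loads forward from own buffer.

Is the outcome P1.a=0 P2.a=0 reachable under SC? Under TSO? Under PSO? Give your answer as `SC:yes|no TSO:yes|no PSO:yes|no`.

outcome vector order: (P1.a,P2.a)
under SC → 01 02 10 11 12
under TSO → 00 01 02 10 11 12
under PSO → 00 01 02 10 11 12
target 00 ∈ {TSO,PSO}

SC:no TSO:yes PSO:yes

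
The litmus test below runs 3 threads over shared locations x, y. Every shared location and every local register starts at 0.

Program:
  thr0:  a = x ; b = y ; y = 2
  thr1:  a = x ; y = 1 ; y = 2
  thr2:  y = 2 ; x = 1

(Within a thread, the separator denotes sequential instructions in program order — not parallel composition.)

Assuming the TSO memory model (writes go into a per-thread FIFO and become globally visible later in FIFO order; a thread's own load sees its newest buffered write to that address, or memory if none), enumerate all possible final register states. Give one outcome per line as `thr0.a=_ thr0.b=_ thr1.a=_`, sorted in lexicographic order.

thr0.a=0 thr0.b=0 thr1.a=0
thr0.a=0 thr0.b=0 thr1.a=1
thr0.a=0 thr0.b=1 thr1.a=0
thr0.a=0 thr0.b=1 thr1.a=1
thr0.a=0 thr0.b=2 thr1.a=0
thr0.a=0 thr0.b=2 thr1.a=1
thr0.a=1 thr0.b=1 thr1.a=0
thr0.a=1 thr0.b=1 thr1.a=1
thr0.a=1 thr0.b=2 thr1.a=0
thr0.a=1 thr0.b=2 thr1.a=1

outcome vector order: (thr0.a,thr0.b,thr1.a)
|TSO outcomes| = 10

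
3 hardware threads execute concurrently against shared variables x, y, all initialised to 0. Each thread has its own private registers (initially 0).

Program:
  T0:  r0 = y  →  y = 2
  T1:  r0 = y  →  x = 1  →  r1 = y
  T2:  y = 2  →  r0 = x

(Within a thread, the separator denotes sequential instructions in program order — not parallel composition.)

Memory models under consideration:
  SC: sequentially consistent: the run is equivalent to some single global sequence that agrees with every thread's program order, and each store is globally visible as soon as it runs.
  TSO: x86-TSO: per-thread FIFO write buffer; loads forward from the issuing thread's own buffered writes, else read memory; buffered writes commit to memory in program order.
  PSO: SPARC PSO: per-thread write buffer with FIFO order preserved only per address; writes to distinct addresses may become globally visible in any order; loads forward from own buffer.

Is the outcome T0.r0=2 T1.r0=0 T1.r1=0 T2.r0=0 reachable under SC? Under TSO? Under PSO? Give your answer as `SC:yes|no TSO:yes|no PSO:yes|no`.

SC:no TSO:yes PSO:yes

outcome vector order: (T0.r0,T1.r0,T1.r1,T2.r0)
[SC] allowed = {0/0/0/1; 0/0/2/0; 0/0/2/1; 0/2/2/0; 0/2/2/1; 2/0/0/1; 2/0/2/0; 2/0/2/1; 2/2/2/0; 2/2/2/1}
[TSO] allowed = {0/0/0/0; 0/0/0/1; 0/0/2/0; 0/0/2/1; 0/2/2/0; 0/2/2/1; 2/0/0/0; 2/0/0/1; 2/0/2/0; 2/0/2/1; 2/2/2/0; 2/2/2/1}
[PSO] allowed = {0/0/0/0; 0/0/0/1; 0/0/2/0; 0/0/2/1; 0/2/2/0; 0/2/2/1; 2/0/0/0; 2/0/0/1; 2/0/2/0; 2/0/2/1; 2/2/2/0; 2/2/2/1}
target 2/0/0/0 ∈ {TSO,PSO}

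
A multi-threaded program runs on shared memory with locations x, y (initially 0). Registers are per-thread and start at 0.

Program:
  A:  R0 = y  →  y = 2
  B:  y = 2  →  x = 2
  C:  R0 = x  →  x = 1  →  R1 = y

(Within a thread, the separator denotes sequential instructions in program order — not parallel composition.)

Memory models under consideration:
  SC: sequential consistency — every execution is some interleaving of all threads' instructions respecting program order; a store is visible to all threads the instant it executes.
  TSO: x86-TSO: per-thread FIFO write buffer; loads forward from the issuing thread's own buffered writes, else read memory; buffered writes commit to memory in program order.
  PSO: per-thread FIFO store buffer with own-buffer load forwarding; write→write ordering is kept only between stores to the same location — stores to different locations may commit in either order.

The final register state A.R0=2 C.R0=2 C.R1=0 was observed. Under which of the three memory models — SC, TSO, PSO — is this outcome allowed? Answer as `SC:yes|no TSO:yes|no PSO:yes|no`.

outcome vector order: (A.R0,C.R0,C.R1)
SC (6): 0/0/0, 0/0/2, 0/2/2, 2/0/0, 2/0/2, 2/2/2
TSO (6): 0/0/0, 0/0/2, 0/2/2, 2/0/0, 2/0/2, 2/2/2
PSO (8): 0/0/0, 0/0/2, 0/2/0, 0/2/2, 2/0/0, 2/0/2, 2/2/0, 2/2/2
target 2/2/0 ∈ {PSO}

SC:no TSO:no PSO:yes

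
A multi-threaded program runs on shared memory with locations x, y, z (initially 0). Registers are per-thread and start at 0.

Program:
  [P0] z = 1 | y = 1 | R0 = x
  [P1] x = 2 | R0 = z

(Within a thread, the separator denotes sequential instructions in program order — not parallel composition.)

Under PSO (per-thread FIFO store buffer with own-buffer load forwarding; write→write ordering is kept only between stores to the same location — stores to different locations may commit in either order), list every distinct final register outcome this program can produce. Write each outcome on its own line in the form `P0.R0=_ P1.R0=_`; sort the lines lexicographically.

outcome vector order: (P0.R0,P1.R0)
|PSO outcomes| = 4

P0.R0=0 P1.R0=0
P0.R0=0 P1.R0=1
P0.R0=2 P1.R0=0
P0.R0=2 P1.R0=1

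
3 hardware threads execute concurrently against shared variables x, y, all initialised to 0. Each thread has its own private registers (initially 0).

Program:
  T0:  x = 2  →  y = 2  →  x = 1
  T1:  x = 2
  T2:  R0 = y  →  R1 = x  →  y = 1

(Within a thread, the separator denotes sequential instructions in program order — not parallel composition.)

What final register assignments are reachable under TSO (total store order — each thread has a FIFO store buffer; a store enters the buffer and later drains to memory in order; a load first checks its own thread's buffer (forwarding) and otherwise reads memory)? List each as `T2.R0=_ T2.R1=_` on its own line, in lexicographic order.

T2.R0=0 T2.R1=0
T2.R0=0 T2.R1=1
T2.R0=0 T2.R1=2
T2.R0=2 T2.R1=1
T2.R0=2 T2.R1=2

outcome vector order: (T2.R0,T2.R1)
|TSO outcomes| = 5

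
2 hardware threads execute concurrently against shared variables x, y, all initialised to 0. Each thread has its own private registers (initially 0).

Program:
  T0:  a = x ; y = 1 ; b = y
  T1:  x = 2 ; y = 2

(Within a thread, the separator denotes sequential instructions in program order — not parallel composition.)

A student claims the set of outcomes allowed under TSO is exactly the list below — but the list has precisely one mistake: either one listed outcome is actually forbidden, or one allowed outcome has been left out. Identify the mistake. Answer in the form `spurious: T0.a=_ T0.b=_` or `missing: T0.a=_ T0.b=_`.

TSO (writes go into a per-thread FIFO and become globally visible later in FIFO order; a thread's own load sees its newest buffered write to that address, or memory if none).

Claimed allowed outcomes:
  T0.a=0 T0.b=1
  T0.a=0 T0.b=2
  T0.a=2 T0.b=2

outcome vector order: (T0.a,T0.b)
TSO: 4 outcomes — {(0,1) (0,2) (2,1) (2,2)}
TSO∖claimed = {(2,1)}

missing: T0.a=2 T0.b=1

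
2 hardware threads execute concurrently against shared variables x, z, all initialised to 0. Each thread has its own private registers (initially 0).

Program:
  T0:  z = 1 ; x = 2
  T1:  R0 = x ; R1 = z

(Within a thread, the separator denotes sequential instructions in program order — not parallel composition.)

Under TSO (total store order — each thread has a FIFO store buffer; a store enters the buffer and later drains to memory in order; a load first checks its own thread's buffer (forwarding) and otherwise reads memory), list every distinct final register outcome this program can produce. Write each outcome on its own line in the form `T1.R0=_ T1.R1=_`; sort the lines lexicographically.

T1.R0=0 T1.R1=0
T1.R0=0 T1.R1=1
T1.R0=2 T1.R1=1

outcome vector order: (T1.R0,T1.R1)
|TSO outcomes| = 3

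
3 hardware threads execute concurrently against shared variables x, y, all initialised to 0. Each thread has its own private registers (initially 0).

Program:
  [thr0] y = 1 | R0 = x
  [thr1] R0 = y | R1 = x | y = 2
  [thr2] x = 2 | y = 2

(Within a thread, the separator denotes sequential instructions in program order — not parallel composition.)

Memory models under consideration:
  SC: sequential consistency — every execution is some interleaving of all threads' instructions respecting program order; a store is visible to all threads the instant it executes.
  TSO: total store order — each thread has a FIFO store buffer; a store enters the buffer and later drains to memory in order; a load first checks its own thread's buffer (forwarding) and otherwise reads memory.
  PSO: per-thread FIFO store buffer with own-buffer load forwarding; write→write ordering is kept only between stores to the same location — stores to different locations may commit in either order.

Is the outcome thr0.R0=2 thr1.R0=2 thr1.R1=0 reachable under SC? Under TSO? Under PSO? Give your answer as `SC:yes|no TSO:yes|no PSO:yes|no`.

outcome vector order: (thr0.R0,thr1.R0,thr1.R1)
under SC → <0 0 0>; <0 0 2>; <0 1 0>; <0 1 2>; <0 2 2>; <2 0 0>; <2 0 2>; <2 1 0>; <2 1 2>; <2 2 2>
under TSO → <0 0 0>; <0 0 2>; <0 1 0>; <0 1 2>; <0 2 2>; <2 0 0>; <2 0 2>; <2 1 0>; <2 1 2>; <2 2 2>
under PSO → <0 0 0>; <0 0 2>; <0 1 0>; <0 1 2>; <0 2 0>; <0 2 2>; <2 0 0>; <2 0 2>; <2 1 0>; <2 1 2>; <2 2 0>; <2 2 2>
target <2 2 0> ∈ {PSO}

SC:no TSO:no PSO:yes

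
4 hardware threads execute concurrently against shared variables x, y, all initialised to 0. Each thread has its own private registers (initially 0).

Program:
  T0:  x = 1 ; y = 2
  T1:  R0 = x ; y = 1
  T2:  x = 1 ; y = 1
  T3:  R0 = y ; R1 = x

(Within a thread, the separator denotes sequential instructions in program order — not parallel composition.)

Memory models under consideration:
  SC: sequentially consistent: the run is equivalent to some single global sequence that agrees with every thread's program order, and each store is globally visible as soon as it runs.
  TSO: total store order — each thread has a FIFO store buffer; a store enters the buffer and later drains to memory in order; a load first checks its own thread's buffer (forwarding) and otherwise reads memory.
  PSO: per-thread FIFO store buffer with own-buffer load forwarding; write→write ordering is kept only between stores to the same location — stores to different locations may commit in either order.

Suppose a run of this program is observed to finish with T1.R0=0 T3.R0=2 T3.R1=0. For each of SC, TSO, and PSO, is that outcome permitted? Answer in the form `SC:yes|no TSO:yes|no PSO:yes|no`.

SC:no TSO:no PSO:yes

outcome vector order: (T1.R0,T3.R0,T3.R1)
SC (9): (0,0,0), (0,0,1), (0,1,0), (0,1,1), (0,2,1), (1,0,0), (1,0,1), (1,1,1), (1,2,1)
TSO (9): (0,0,0), (0,0,1), (0,1,0), (0,1,1), (0,2,1), (1,0,0), (1,0,1), (1,1,1), (1,2,1)
PSO (12): (0,0,0), (0,0,1), (0,1,0), (0,1,1), (0,2,0), (0,2,1), (1,0,0), (1,0,1), (1,1,0), (1,1,1), (1,2,0), (1,2,1)
target (0,2,0) ∈ {PSO}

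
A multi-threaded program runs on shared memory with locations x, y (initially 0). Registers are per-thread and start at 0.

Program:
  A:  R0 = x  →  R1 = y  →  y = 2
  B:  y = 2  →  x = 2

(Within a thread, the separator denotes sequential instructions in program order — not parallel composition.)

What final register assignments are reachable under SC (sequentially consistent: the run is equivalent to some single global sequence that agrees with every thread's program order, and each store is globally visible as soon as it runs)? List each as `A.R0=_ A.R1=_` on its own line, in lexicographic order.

A.R0=0 A.R1=0
A.R0=0 A.R1=2
A.R0=2 A.R1=2

outcome vector order: (A.R0,A.R1)
|SC outcomes| = 3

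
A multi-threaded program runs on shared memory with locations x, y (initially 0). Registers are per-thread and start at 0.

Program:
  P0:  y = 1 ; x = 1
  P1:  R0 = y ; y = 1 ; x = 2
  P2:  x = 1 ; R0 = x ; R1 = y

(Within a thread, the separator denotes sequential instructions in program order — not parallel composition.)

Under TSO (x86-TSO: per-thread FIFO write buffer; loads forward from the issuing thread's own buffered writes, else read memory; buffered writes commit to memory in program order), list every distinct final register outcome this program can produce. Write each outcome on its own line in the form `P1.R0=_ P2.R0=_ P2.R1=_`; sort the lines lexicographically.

outcome vector order: (P1.R0,P2.R0,P2.R1)
|TSO outcomes| = 6

P1.R0=0 P2.R0=1 P2.R1=0
P1.R0=0 P2.R0=1 P2.R1=1
P1.R0=0 P2.R0=2 P2.R1=1
P1.R0=1 P2.R0=1 P2.R1=0
P1.R0=1 P2.R0=1 P2.R1=1
P1.R0=1 P2.R0=2 P2.R1=1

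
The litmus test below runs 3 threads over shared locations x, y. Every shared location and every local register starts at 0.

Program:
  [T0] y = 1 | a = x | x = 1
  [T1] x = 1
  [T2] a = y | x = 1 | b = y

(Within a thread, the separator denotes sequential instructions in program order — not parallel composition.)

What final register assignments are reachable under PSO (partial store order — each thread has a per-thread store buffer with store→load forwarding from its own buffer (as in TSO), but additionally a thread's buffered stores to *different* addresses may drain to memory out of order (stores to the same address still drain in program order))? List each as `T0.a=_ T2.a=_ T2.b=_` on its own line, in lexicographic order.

T0.a=0 T2.a=0 T2.b=0
T0.a=0 T2.a=0 T2.b=1
T0.a=0 T2.a=1 T2.b=1
T0.a=1 T2.a=0 T2.b=0
T0.a=1 T2.a=0 T2.b=1
T0.a=1 T2.a=1 T2.b=1

outcome vector order: (T0.a,T2.a,T2.b)
|PSO outcomes| = 6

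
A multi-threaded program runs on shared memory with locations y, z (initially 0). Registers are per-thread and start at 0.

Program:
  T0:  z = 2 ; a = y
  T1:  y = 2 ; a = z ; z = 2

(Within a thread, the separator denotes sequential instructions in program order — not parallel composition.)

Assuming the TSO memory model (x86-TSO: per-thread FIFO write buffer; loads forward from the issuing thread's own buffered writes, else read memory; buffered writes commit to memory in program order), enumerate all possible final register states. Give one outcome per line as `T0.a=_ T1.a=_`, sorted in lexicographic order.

outcome vector order: (T0.a,T1.a)
|TSO outcomes| = 4

T0.a=0 T1.a=0
T0.a=0 T1.a=2
T0.a=2 T1.a=0
T0.a=2 T1.a=2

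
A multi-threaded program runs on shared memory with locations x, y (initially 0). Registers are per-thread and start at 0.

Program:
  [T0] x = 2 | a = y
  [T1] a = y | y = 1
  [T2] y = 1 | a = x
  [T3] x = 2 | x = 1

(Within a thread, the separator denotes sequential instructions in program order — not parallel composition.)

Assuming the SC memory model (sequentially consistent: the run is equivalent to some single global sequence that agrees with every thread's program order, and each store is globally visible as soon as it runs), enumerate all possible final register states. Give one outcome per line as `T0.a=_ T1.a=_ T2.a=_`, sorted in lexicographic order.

outcome vector order: (T0.a,T1.a,T2.a)
|SC outcomes| = 10

T0.a=0 T1.a=0 T2.a=1
T0.a=0 T1.a=0 T2.a=2
T0.a=0 T1.a=1 T2.a=1
T0.a=0 T1.a=1 T2.a=2
T0.a=1 T1.a=0 T2.a=0
T0.a=1 T1.a=0 T2.a=1
T0.a=1 T1.a=0 T2.a=2
T0.a=1 T1.a=1 T2.a=0
T0.a=1 T1.a=1 T2.a=1
T0.a=1 T1.a=1 T2.a=2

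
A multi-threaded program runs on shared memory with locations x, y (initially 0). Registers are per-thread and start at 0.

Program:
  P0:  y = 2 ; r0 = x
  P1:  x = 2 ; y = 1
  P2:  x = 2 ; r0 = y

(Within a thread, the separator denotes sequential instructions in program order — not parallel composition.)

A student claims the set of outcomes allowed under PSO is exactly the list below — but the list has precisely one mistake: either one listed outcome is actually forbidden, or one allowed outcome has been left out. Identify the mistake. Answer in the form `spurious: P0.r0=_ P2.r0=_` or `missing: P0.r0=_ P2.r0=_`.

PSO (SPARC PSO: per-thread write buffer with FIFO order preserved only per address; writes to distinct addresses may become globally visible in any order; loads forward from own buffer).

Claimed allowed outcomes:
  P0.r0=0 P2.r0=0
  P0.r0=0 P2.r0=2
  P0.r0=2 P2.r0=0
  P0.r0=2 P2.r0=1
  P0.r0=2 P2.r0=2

missing: P0.r0=0 P2.r0=1

outcome vector order: (P0.r0,P2.r0)
[PSO] allowed = {<0 0>, <0 1>, <0 2>, <2 0>, <2 1>, <2 2>}
PSO∖claimed = {<0 1>}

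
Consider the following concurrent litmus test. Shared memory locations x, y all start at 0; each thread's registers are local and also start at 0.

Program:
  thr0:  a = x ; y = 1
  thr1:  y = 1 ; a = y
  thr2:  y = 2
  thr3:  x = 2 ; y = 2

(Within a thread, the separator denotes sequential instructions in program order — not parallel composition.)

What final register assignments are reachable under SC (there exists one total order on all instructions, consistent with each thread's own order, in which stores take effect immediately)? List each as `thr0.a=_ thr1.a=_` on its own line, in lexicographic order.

thr0.a=0 thr1.a=1
thr0.a=0 thr1.a=2
thr0.a=2 thr1.a=1
thr0.a=2 thr1.a=2

outcome vector order: (thr0.a,thr1.a)
|SC outcomes| = 4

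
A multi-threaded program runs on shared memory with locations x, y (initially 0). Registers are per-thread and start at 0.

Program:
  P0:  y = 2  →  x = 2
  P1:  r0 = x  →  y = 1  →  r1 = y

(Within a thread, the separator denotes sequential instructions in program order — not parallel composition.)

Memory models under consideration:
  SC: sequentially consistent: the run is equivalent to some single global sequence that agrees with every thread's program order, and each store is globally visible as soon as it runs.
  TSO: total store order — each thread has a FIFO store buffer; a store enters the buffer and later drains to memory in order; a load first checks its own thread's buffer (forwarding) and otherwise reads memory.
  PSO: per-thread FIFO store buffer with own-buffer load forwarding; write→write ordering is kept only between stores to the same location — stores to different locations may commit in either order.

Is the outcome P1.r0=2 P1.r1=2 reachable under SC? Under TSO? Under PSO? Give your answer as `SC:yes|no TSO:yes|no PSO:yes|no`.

outcome vector order: (P1.r0,P1.r1)
SC: 3 outcomes — {<0 1> <0 2> <2 1>}
TSO: 3 outcomes — {<0 1> <0 2> <2 1>}
PSO: 4 outcomes — {<0 1> <0 2> <2 1> <2 2>}
target <2 2> ∈ {PSO}

SC:no TSO:no PSO:yes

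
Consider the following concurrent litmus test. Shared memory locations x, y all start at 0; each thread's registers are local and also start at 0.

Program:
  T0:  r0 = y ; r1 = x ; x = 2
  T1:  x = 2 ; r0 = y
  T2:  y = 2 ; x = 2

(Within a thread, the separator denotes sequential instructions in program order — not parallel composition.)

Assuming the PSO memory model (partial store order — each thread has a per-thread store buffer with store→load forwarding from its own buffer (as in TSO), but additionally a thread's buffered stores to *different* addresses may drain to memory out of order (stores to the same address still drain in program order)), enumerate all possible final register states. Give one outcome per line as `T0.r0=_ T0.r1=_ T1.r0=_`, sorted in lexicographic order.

T0.r0=0 T0.r1=0 T1.r0=0
T0.r0=0 T0.r1=0 T1.r0=2
T0.r0=0 T0.r1=2 T1.r0=0
T0.r0=0 T0.r1=2 T1.r0=2
T0.r0=2 T0.r1=0 T1.r0=0
T0.r0=2 T0.r1=0 T1.r0=2
T0.r0=2 T0.r1=2 T1.r0=0
T0.r0=2 T0.r1=2 T1.r0=2

outcome vector order: (T0.r0,T0.r1,T1.r0)
|PSO outcomes| = 8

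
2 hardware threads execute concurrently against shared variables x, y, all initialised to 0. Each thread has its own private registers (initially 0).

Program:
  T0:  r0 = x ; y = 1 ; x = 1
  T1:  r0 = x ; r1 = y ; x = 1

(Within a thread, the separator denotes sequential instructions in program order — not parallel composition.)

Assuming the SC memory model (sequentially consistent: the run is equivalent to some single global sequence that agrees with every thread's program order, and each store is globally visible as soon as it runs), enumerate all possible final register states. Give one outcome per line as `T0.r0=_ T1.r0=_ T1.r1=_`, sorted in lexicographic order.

outcome vector order: (T0.r0,T1.r0,T1.r1)
|SC outcomes| = 4

T0.r0=0 T1.r0=0 T1.r1=0
T0.r0=0 T1.r0=0 T1.r1=1
T0.r0=0 T1.r0=1 T1.r1=1
T0.r0=1 T1.r0=0 T1.r1=0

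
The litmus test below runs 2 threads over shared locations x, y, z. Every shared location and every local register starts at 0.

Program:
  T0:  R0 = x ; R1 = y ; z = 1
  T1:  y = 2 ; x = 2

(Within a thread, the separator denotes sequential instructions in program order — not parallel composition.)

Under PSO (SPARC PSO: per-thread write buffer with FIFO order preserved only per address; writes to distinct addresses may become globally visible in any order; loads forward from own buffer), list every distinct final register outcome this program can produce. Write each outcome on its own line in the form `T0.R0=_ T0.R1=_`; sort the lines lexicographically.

outcome vector order: (T0.R0,T0.R1)
|PSO outcomes| = 4

T0.R0=0 T0.R1=0
T0.R0=0 T0.R1=2
T0.R0=2 T0.R1=0
T0.R0=2 T0.R1=2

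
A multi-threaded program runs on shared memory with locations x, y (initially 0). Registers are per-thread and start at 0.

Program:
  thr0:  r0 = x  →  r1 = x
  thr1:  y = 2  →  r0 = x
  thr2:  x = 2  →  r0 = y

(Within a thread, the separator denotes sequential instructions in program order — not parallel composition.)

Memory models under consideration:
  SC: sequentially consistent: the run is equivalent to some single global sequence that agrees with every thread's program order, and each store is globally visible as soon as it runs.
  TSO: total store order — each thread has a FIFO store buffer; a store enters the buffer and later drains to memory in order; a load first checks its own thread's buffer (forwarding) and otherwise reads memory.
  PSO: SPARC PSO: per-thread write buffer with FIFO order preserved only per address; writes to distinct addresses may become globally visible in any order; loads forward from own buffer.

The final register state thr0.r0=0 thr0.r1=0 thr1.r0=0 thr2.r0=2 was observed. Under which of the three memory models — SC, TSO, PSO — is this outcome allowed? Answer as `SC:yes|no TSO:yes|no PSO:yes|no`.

outcome vector order: (thr0.r0,thr0.r1,thr1.r0,thr2.r0)
SC (9): 0002 0020 0022 0202 0220 0222 2202 2220 2222
TSO (12): 0000 0002 0020 0022 0200 0202 0220 0222 2200 2202 2220 2222
PSO (12): 0000 0002 0020 0022 0200 0202 0220 0222 2200 2202 2220 2222
target 0002 ∈ {SC,TSO,PSO}

SC:yes TSO:yes PSO:yes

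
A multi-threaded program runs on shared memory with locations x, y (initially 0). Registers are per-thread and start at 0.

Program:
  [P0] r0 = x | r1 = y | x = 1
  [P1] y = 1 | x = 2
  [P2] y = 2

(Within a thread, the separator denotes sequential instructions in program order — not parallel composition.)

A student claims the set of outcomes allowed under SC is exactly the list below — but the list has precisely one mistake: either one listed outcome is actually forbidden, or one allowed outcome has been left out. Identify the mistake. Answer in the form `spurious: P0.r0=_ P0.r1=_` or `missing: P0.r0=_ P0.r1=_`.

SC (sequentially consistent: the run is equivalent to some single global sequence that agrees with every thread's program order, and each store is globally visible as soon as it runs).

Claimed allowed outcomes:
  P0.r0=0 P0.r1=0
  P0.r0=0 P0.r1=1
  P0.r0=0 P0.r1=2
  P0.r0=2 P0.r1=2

missing: P0.r0=2 P0.r1=1

outcome vector order: (P0.r0,P0.r1)
[SC] allowed = {00 01 02 21 22}
SC∖claimed = {21}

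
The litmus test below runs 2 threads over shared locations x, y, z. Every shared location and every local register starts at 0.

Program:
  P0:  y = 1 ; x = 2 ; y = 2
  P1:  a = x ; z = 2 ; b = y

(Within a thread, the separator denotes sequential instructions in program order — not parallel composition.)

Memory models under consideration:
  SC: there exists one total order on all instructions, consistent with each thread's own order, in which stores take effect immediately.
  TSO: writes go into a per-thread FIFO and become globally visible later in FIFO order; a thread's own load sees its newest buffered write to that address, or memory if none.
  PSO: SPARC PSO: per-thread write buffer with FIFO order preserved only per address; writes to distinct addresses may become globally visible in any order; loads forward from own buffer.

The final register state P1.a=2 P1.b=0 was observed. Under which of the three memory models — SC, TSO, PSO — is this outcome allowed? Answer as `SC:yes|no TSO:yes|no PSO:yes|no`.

outcome vector order: (P1.a,P1.b)
[SC] allowed = {00; 01; 02; 21; 22}
[TSO] allowed = {00; 01; 02; 21; 22}
[PSO] allowed = {00; 01; 02; 20; 21; 22}
target 20 ∈ {PSO}

SC:no TSO:no PSO:yes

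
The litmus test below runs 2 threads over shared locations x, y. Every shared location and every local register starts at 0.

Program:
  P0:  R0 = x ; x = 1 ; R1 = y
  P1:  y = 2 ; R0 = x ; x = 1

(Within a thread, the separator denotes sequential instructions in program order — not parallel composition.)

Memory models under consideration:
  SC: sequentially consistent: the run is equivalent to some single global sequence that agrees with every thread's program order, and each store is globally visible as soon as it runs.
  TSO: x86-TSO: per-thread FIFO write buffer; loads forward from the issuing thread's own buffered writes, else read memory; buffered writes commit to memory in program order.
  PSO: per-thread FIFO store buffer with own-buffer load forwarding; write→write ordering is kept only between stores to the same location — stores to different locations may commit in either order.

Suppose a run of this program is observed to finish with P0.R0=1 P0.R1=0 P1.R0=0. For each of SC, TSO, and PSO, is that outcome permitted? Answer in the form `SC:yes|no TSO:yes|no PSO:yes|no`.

outcome vector order: (P0.R0,P0.R1,P1.R0)
SC: 4 outcomes — {0/0/1 0/2/0 0/2/1 1/2/0}
TSO: 5 outcomes — {0/0/0 0/0/1 0/2/0 0/2/1 1/2/0}
PSO: 6 outcomes — {0/0/0 0/0/1 0/2/0 0/2/1 1/0/0 1/2/0}
target 1/0/0 ∈ {PSO}

SC:no TSO:no PSO:yes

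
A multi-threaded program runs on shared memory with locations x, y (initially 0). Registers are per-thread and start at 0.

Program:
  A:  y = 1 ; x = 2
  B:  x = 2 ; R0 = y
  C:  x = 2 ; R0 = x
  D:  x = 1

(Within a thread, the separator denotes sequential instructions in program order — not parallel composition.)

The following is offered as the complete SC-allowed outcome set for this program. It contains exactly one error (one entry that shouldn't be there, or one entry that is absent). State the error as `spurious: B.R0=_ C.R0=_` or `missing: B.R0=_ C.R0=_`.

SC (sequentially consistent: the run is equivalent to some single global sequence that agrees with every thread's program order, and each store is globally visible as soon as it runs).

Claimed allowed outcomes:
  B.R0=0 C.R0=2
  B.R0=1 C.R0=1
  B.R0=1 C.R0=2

outcome vector order: (B.R0,C.R0)
SC: 4 outcomes — {0/1, 0/2, 1/1, 1/2}
SC∖claimed = {0/1}

missing: B.R0=0 C.R0=1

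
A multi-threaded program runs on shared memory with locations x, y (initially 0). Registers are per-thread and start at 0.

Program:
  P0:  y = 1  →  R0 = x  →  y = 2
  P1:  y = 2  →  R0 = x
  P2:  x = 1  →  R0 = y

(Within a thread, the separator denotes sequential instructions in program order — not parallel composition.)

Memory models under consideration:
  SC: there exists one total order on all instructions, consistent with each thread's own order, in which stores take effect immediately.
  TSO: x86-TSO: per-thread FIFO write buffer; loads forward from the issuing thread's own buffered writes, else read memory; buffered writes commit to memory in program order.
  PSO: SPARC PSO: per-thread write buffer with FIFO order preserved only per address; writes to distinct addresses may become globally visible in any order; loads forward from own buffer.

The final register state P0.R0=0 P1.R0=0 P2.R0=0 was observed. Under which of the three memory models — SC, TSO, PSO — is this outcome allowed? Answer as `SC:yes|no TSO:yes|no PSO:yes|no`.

SC:no TSO:yes PSO:yes

outcome vector order: (P0.R0,P1.R0,P2.R0)
under SC → 0/0/1 0/0/2 0/1/1 0/1/2 1/0/1 1/0/2 1/1/0 1/1/1 1/1/2
under TSO → 0/0/0 0/0/1 0/0/2 0/1/0 0/1/1 0/1/2 1/0/0 1/0/1 1/0/2 1/1/0 1/1/1 1/1/2
under PSO → 0/0/0 0/0/1 0/0/2 0/1/0 0/1/1 0/1/2 1/0/0 1/0/1 1/0/2 1/1/0 1/1/1 1/1/2
target 0/0/0 ∈ {TSO,PSO}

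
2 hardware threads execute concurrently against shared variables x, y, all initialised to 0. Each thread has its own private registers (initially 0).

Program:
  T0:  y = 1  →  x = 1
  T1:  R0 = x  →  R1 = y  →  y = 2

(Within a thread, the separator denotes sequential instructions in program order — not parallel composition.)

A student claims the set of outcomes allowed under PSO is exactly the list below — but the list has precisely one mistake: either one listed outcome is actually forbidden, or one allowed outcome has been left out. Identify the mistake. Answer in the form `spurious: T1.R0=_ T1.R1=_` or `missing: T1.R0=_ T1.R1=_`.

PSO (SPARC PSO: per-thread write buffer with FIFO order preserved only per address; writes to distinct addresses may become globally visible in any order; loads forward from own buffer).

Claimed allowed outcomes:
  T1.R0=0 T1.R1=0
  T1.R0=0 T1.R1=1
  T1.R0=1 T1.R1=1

outcome vector order: (T1.R0,T1.R1)
[PSO] allowed = {0/0; 0/1; 1/0; 1/1}
PSO∖claimed = {1/0}

missing: T1.R0=1 T1.R1=0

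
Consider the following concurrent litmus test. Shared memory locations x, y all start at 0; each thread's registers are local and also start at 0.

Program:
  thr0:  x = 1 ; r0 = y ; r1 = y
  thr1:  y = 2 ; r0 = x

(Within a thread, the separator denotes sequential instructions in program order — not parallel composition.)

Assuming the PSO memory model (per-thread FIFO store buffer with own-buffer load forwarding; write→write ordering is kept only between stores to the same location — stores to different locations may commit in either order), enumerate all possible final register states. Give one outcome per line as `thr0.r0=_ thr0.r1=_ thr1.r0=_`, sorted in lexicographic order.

outcome vector order: (thr0.r0,thr0.r1,thr1.r0)
|PSO outcomes| = 6

thr0.r0=0 thr0.r1=0 thr1.r0=0
thr0.r0=0 thr0.r1=0 thr1.r0=1
thr0.r0=0 thr0.r1=2 thr1.r0=0
thr0.r0=0 thr0.r1=2 thr1.r0=1
thr0.r0=2 thr0.r1=2 thr1.r0=0
thr0.r0=2 thr0.r1=2 thr1.r0=1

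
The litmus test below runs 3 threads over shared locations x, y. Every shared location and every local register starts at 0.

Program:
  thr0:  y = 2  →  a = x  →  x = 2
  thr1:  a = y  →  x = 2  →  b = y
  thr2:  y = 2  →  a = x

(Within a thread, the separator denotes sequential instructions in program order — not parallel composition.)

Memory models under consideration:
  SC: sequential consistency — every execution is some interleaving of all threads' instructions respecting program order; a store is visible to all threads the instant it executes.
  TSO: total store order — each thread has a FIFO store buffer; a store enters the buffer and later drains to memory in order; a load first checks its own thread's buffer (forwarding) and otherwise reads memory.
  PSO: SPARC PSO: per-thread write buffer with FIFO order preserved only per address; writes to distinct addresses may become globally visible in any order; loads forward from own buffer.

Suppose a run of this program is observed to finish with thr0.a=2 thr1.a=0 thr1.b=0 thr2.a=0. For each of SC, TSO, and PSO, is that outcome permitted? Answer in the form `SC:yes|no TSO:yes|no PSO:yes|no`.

SC:no TSO:yes PSO:yes

outcome vector order: (thr0.a,thr1.a,thr1.b,thr2.a)
under SC → (0,0,2,0), (0,0,2,2), (0,2,2,0), (0,2,2,2), (2,0,0,2), (2,0,2,0), (2,0,2,2), (2,2,2,0), (2,2,2,2)
under TSO → (0,0,0,0), (0,0,0,2), (0,0,2,0), (0,0,2,2), (0,2,2,0), (0,2,2,2), (2,0,0,0), (2,0,0,2), (2,0,2,0), (2,0,2,2), (2,2,2,0), (2,2,2,2)
under PSO → (0,0,0,0), (0,0,0,2), (0,0,2,0), (0,0,2,2), (0,2,2,0), (0,2,2,2), (2,0,0,0), (2,0,0,2), (2,0,2,0), (2,0,2,2), (2,2,2,0), (2,2,2,2)
target (2,0,0,0) ∈ {TSO,PSO}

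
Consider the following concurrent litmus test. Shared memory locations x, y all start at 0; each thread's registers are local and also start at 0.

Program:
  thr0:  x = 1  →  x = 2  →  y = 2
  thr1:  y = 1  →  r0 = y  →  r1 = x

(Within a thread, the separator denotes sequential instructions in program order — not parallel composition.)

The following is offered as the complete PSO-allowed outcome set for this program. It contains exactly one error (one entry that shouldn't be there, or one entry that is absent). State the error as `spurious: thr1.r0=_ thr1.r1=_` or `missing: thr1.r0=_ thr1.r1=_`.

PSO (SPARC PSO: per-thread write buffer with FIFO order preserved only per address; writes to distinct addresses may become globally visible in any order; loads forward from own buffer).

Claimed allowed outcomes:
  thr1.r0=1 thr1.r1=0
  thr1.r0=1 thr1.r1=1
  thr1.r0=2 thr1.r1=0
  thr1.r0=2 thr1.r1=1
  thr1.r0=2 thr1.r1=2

outcome vector order: (thr1.r0,thr1.r1)
PSO (6): 1/0, 1/1, 1/2, 2/0, 2/1, 2/2
PSO∖claimed = {1/2}

missing: thr1.r0=1 thr1.r1=2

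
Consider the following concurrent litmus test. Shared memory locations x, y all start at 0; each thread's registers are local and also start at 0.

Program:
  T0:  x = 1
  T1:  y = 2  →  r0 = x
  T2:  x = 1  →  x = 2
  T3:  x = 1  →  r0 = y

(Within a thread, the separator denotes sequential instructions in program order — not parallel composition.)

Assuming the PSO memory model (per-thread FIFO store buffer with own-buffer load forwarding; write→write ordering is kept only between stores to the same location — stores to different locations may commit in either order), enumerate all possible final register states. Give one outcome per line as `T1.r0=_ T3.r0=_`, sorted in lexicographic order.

outcome vector order: (T1.r0,T3.r0)
|PSO outcomes| = 6

T1.r0=0 T3.r0=0
T1.r0=0 T3.r0=2
T1.r0=1 T3.r0=0
T1.r0=1 T3.r0=2
T1.r0=2 T3.r0=0
T1.r0=2 T3.r0=2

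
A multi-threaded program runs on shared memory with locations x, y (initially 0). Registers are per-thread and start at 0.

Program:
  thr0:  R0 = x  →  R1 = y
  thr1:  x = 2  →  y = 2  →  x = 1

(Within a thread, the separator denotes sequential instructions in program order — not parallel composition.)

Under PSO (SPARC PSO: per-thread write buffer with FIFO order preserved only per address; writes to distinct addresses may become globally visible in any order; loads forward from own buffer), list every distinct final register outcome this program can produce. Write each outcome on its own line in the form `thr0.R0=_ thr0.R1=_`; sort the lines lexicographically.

outcome vector order: (thr0.R0,thr0.R1)
|PSO outcomes| = 6

thr0.R0=0 thr0.R1=0
thr0.R0=0 thr0.R1=2
thr0.R0=1 thr0.R1=0
thr0.R0=1 thr0.R1=2
thr0.R0=2 thr0.R1=0
thr0.R0=2 thr0.R1=2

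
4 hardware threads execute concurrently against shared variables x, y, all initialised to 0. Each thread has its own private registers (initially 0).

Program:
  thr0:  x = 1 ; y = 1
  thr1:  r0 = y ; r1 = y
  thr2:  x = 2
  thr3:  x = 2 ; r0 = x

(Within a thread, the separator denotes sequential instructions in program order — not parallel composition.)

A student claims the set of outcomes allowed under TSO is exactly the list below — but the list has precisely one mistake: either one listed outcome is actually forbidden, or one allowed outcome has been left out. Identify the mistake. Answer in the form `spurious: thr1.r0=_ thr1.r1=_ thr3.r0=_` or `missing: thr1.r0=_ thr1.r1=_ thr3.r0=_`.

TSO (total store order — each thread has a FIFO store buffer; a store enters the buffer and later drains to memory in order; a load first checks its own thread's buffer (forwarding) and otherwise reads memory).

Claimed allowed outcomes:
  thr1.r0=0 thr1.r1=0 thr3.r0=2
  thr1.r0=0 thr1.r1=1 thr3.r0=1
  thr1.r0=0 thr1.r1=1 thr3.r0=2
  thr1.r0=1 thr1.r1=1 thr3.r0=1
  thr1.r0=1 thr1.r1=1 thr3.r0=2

missing: thr1.r0=0 thr1.r1=0 thr3.r0=1

outcome vector order: (thr1.r0,thr1.r1,thr3.r0)
TSO: 6 outcomes — {<0 0 1> <0 0 2> <0 1 1> <0 1 2> <1 1 1> <1 1 2>}
TSO∖claimed = {<0 0 1>}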